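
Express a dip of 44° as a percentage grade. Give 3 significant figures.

96.6%

grade % = 100 × tan 44° = 100 × 0.9657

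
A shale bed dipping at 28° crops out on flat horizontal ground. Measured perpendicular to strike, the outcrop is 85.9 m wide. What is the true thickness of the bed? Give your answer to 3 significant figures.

True thickness t = w · sin(dip) = 85.9 × sin 28°
t = 85.9 × 0.4695 = 40.328 m

40.3 m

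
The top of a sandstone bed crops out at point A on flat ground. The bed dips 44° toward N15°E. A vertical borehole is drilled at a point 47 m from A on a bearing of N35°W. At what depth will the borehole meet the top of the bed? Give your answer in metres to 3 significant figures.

The hole lies 50° from the dip direction, so the down-dip offset is 47 × cos 50° = 30.21 m.
Depth = down-dip offset × tan(dip) = 30.21 × tan 44° = 30.21 × 0.9657
Depth = 29.17 m

29.2 m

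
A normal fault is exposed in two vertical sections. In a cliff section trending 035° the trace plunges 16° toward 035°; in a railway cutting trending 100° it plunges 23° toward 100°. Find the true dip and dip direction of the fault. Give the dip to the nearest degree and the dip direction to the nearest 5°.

Each apparent-dip line lies in the plane. As unit vectors (x east, y north, z up), v₁ plunges 16°→035° and v₂ plunges 23°→100°.
Cross product v₁ × v₂ gives the pole to the plane: n ∝ (0.352, 0.034, 0.802).
Dip δ = arctan(|n_h|/n_z) = arctan(0.353/0.802) = 23.8°.
The horizontal component of n points toward azimuth atan2(n_x, n_y) = 84°, the dip direction.

true dip 24°, dip direction 085°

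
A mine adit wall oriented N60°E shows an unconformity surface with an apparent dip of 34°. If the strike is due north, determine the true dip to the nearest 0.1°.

37.9°

β = acute angle between strike due north and section N60°E = 60°.
tan(true dip) = tan 34° / sin 60° = 0.7789
δ = arctan(0.7789) = 37.91°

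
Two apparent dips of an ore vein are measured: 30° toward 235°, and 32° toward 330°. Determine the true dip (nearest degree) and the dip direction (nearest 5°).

Represent each trace as a vector plunging at its apparent dip toward its trend (east-north-up frame): v₁ = (-0.709, -0.497, -0.500), v₂ = (-0.424, 0.734, -0.530).
n = v₁ × v₂ = (-0.630, 0.164, 0.732) (taken with n_z > 0).
tan δ = √(n_x²+n_y²)/n_z = 0.651/0.732, so δ = 41.7°.
Dip direction = azimuth of (n_x, n_y) = atan2(-0.630, 0.164) = 285°.

true dip 42°, dip direction 285°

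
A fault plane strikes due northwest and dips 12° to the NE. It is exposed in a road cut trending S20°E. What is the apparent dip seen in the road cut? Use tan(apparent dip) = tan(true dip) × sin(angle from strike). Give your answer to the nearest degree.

Angle between strike (due northwest) and section (S20°E): β = 25°.
tan(apparent dip) = tan 12° · sin 25° = 0.0898
α = arctan(0.0898) = 5.13°

5°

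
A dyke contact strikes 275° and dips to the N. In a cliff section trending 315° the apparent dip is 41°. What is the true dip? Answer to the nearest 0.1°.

53.5°

The section is 40° from the strike.
tan(true dip) = tan 41° / sin 40° = 1.3524
δ = arctan(1.3524) = 53.52°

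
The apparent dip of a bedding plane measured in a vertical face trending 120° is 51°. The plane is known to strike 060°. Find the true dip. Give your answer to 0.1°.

The section is 60° from the strike.
tan δ = tan α / sin β = tan 51° / sin 60° = 1.2349 / 0.8660 = 1.4259
true dip = arctan 1.4259 = 54.96°

55.0°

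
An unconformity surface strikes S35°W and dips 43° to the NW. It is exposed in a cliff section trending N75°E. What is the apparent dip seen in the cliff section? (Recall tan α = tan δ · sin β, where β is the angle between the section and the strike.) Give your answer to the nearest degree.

Angle between strike (S35°W) and section (N75°E): β = 40°.
tan α = tan 43° × sin 40° = 0.9325 × 0.6428 = 0.5994
apparent dip = arctan 0.5994 = 30.94°

31°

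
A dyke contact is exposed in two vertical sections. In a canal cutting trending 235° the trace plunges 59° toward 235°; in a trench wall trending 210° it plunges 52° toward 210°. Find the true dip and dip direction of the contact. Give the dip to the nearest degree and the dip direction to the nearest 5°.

Each apparent-dip line lies in the plane. As unit vectors (x east, y north, z up), v₁ plunges 59°→235° and v₂ plunges 52°→210°.
Cross product v₁ × v₂ gives the pole to the plane: n ∝ (-0.224, -0.069, 0.134).
Dip δ = arctan(|n_h|/n_z) = arctan(0.234/0.134) = 60.3°.
The horizontal component of n points toward azimuth atan2(n_x, n_y) = 253°, the dip direction.

true dip 60°, dip direction 255°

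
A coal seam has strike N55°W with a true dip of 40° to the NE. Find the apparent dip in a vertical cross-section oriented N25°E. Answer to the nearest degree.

The section lies 80° from the strike.
tan α = tan 40° × sin 80° = 0.8391 × 0.9848 = 0.8264
α = arctan(0.8264) = 39.57°

40°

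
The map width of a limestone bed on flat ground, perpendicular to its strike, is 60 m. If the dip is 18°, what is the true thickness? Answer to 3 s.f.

True thickness t = w · sin(dip) = 60 × sin 18°
t = 60 × 0.3090 = 18.541 m

18.5 m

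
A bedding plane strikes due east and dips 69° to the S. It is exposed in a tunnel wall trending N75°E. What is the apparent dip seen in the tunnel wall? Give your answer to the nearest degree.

The strike is due east and the section trends N75°E; the acute angle between them is β = 15°.
tan α = tan 69° × sin 15° = 2.6051 × 0.2588 = 0.6742
apparent dip = arctan 0.6742 = 33.99°

34°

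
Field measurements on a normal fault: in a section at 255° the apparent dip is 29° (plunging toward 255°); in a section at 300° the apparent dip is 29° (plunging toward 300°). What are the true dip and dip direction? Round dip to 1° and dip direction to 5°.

true dip 31°, dip direction 280°

The two traces are lines in the plane: v₁ = (sin 255°·cos 29°, cos 255°·cos 29°, −sin 29°), v₂ = (sin 300°·cos 29°, cos 300°·cos 29°, −sin 29°).
Cross product v₁ × v₂ gives the pole to the plane: n ∝ (-0.322, 0.042, 0.541).
tan δ = √(n_x²+n_y²)/n_z = 0.325/0.541, so δ = 31.0°.
The horizontal component of n points toward azimuth atan2(n_x, n_y) = 278°, the dip direction.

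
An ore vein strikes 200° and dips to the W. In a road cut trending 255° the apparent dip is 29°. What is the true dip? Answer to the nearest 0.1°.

34.1°

β = acute angle between strike 200° and section 255° = 55°.
tan δ = tan α / sin β = tan 29° / sin 55° = 0.5543 / 0.8192 = 0.6767
true dip = arctan 0.6767 = 34.09°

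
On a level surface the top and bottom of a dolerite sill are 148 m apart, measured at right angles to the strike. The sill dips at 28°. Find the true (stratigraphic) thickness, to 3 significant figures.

69.5 m

True thickness t = w · sin(dip) = 148 × sin 28°
t = 148 × 0.4695 = 69.482 m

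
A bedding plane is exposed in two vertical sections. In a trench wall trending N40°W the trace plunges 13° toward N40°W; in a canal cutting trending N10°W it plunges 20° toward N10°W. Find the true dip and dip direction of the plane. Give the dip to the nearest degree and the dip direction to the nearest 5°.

The two traces are lines in the plane: v₁ = (sin 320°·cos 13°, cos 320°·cos 13°, −sin 13°), v₂ = (sin 350°·cos 20°, cos 350°·cos 20°, −sin 20°).
The plane normal is n = v₁ × v₂ ∝ (0.047, 0.178, 0.458).
True dip = arccos(n_z / |n|) = arccos(0.9281) = 21.9°.
Dip direction = atan2(0.047, 0.178) = 15° (azimuth of n's horizontal projection).

true dip 22°, dip direction 015°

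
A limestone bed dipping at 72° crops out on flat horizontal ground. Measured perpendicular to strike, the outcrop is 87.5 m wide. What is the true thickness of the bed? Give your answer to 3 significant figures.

True thickness t = w · sin(dip) = 87.5 × sin 72°
t = 87.5 × 0.9511 = 83.217 m

83.2 m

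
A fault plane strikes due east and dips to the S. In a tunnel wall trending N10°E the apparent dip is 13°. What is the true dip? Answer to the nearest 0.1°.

The section is 80° from the strike.
tan(true dip) = tan 13° / sin 80° = 0.2344
δ = arctan(0.2344) = 13.19°

13.2°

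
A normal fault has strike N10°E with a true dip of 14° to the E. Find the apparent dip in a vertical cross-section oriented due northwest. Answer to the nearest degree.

12°

Angle between strike (N10°E) and section (due northwest): β = 55°.
tan α = tan 14° × sin 55° = 0.2493 × 0.8192 = 0.2042
apparent dip = arctan 0.2042 = 11.54°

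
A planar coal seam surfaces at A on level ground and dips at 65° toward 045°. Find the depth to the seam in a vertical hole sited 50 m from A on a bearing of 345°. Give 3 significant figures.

The hole lies 60° from the dip direction, so the down-dip offset is 50 × cos 60° = 25.00 m.
Depth = down-dip offset × tan(dip) = 25.00 × tan 65° = 25.00 × 2.1445
Depth = 53.61 m

53.6 m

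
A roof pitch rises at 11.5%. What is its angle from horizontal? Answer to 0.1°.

6.6°

tan θ = 11.5/100 = 0.1150
θ = arctan(0.1150) = 6.56°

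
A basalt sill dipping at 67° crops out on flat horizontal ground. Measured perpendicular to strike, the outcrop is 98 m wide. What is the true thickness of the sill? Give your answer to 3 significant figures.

90.2 m

True thickness t = w · sin(dip) = 98 × sin 67°
t = 98 × 0.9205 = 90.209 m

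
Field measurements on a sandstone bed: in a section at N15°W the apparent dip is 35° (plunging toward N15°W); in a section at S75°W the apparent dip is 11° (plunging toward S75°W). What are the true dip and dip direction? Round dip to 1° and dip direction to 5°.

Each apparent-dip line lies in the plane. As unit vectors (x east, y north, z up), v₁ plunges 35°→N15°W and v₂ plunges 11°→S75°W.
n = v₁ × v₂ = (-0.297, 0.503, 0.804) (taken with n_z > 0).
Dip δ = arctan(|n_h|/n_z) = arctan(0.584/0.804) = 36.0°.
Dip direction = atan2(-0.297, 0.503) = 329° (azimuth of n's horizontal projection).

true dip 36°, dip direction 330°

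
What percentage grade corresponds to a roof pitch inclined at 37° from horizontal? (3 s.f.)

75.4%

grade % = 100 × tan 37° = 100 × 0.7536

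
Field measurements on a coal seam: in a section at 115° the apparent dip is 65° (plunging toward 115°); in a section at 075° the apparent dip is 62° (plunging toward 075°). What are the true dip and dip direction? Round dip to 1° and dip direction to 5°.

true dip 65°, dip direction 105°

The two traces are lines in the plane: v₁ = (sin 115°·cos 65°, cos 115°·cos 65°, −sin 65°), v₂ = (sin 75°·cos 62°, cos 75°·cos 62°, −sin 62°).
Cross product v₁ × v₂ gives the pole to the plane: n ∝ (0.268, -0.073, 0.128).
Dip δ = arctan(|n_h|/n_z) = arctan(0.278/0.128) = 65.3°.
Dip direction = atan2(0.268, -0.073) = 105° (azimuth of n's horizontal projection).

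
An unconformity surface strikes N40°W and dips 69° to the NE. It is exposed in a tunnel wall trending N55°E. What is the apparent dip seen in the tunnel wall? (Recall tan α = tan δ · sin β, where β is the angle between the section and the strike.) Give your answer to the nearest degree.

69°

The section lies 85° from the strike.
tan(apparent dip) = tan 69° · sin 85° = 2.5952
apparent dip = arctan 2.5952 = 68.93°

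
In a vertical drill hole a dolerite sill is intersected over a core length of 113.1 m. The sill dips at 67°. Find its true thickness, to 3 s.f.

44.2 m

True thickness t = h · cos(dip) = 113.1 × cos 67°
t = 113.1 × 0.3907 = 44.192 m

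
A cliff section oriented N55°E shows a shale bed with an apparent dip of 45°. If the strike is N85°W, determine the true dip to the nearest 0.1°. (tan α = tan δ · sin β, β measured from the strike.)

The section is 40° from the strike.
tan δ = tan α / sin β = tan 45° / sin 40° = 1.0000 / 0.6428 = 1.5557
true dip = arctan 1.5557 = 57.27°

57.3°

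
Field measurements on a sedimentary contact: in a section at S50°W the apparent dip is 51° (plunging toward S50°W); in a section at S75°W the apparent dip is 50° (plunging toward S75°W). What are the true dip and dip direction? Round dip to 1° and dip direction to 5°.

Represent each trace as a vector plunging at its apparent dip toward its trend (east-north-up frame): v₁ = (-0.482, -0.405, -0.777), v₂ = (-0.621, -0.166, -0.766).
Cross product v₁ × v₂ gives the pole to the plane: n ∝ (-0.181, -0.113, 0.171).
tan δ = √(n_x²+n_y²)/n_z = 0.213/0.171, so δ = 51.3°.
The horizontal component of n points toward azimuth atan2(n_x, n_y) = 238°, the dip direction.

true dip 51°, dip direction 240°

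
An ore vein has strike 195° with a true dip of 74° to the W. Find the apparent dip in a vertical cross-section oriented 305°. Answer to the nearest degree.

The section lies 70° from the strike.
tan(apparent dip) = tan 74° · sin 70° = 3.2771
apparent dip = arctan 3.2771 = 73.03°

73°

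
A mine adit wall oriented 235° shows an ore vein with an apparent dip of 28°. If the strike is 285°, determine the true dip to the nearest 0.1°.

34.8°

β = acute angle between strike 285° and section 235° = 50°.
tan(true dip) = tan 28° / sin 50° = 0.6941
δ = arctan(0.6941) = 34.76°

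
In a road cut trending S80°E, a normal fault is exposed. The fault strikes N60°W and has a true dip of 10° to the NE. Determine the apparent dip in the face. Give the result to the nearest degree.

Angle between strike (N60°W) and section (S80°E): β = 20°.
tan(apparent dip) = tan 10° · sin 20° = 0.0603
apparent dip = arctan 0.0603 = 3.45°

3°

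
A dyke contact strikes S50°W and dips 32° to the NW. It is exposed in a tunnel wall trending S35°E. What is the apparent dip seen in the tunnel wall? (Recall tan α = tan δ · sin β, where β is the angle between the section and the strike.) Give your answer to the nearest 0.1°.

31.9°

Angle between strike (S50°W) and section (S35°E): β = 85°.
tan(apparent dip) = tan 32° · sin 85° = 0.6225
α = arctan(0.6225) = 31.90°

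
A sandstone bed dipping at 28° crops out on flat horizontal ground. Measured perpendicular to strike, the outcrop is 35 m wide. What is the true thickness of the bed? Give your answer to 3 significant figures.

16.4 m

True thickness t = w · sin(dip) = 35 × sin 28°
t = 35 × 0.4695 = 16.432 m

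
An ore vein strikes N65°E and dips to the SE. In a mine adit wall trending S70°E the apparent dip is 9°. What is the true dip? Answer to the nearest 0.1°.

β = acute angle between strike N65°E and section S70°E = 45°.
tan(true dip) = tan 9° / sin 45° = 0.2240
true dip = arctan 0.2240 = 12.63°

12.6°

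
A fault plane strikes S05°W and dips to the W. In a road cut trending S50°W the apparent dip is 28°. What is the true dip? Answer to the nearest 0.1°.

36.9°

β = acute angle between strike S05°W and section S50°W = 45°.
tan δ = tan α / sin β = tan 28° / sin 45° = 0.5317 / 0.7071 = 0.7520
δ = arctan(0.7520) = 36.94°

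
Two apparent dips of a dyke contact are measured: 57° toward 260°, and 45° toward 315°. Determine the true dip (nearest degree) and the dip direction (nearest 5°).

Each apparent-dip line lies in the plane. As unit vectors (x east, y north, z up), v₁ plunges 57°→260° and v₂ plunges 45°→315°.
Cross product v₁ × v₂ gives the pole to the plane: n ∝ (-0.486, -0.040, 0.315).
Dip δ = arctan(|n_h|/n_z) = arctan(0.488/0.315) = 57.1°.
The horizontal component of n points toward azimuth atan2(n_x, n_y) = 265°, the dip direction.

true dip 57°, dip direction 265°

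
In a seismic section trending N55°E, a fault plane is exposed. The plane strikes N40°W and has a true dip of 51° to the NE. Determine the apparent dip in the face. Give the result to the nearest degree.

Angle between strike (N40°W) and section (N55°E): β = 85°.
tan(apparent dip) = tan 51° · sin 85° = 1.2302
apparent dip = arctan 1.2302 = 50.89°

51°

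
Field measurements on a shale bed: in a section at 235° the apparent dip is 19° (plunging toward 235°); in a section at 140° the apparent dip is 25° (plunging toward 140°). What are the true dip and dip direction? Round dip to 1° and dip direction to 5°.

The two traces are lines in the plane: v₁ = (sin 235°·cos 19°, cos 235°·cos 19°, −sin 19°), v₂ = (sin 140°·cos 25°, cos 140°·cos 25°, −sin 25°).
The plane normal is n = v₁ × v₂ ∝ (0.003, -0.517, 0.854).
True dip = arccos(n_z / |n|) = arccos(0.8554) = 31.2°.
Dip direction = azimuth of (n_x, n_y) = atan2(0.003, -0.517) = 180°.

true dip 31°, dip direction 180°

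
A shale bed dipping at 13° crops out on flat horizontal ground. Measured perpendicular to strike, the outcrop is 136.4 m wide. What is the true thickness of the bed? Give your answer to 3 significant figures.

True thickness t = w · sin(dip) = 136.4 × sin 13°
t = 136.4 × 0.2250 = 30.683 m

30.7 m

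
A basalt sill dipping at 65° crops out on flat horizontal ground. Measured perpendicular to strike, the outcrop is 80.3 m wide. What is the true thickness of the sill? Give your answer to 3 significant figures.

72.8 m

True thickness t = w · sin(dip) = 80.3 × sin 65°
t = 80.3 × 0.9063 = 72.777 m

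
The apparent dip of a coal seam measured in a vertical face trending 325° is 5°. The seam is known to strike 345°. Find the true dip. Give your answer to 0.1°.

The section is 20° from the strike.
tan(true dip) = tan 5° / sin 20° = 0.2558
δ = arctan(0.2558) = 14.35°

14.3°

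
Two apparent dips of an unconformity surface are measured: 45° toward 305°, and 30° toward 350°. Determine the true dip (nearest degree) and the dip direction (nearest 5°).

The two traces are lines in the plane: v₁ = (sin 305°·cos 45°, cos 305°·cos 45°, −sin 45°), v₂ = (sin 350°·cos 30°, cos 350°·cos 30°, −sin 30°).
The plane normal is n = v₁ × v₂ ∝ (-0.400, 0.183, 0.433).
tan δ = √(n_x²+n_y²)/n_z = 0.440/0.433, so δ = 45.5°.
The horizontal component of n points toward azimuth atan2(n_x, n_y) = 295°, the dip direction.

true dip 45°, dip direction 295°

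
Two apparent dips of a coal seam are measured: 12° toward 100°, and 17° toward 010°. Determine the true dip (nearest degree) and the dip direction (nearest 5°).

true dip 20°, dip direction 045°

Each apparent-dip line lies in the plane. As unit vectors (x east, y north, z up), v₁ plunges 12°→100° and v₂ plunges 17°→010°.
Cross product v₁ × v₂ gives the pole to the plane: n ∝ (0.245, 0.247, 0.935).
tan δ = √(n_x²+n_y²)/n_z = 0.348/0.935, so δ = 20.4°.
The horizontal component of n points toward azimuth atan2(n_x, n_y) = 45°, the dip direction.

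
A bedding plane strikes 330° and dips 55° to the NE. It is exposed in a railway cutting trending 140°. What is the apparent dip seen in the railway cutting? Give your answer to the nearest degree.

14°

Angle between strike (330°) and section (140°): β = 10°.
tan(apparent dip) = tan 55° · sin 10° = 0.2480
apparent dip = arctan 0.2480 = 13.93°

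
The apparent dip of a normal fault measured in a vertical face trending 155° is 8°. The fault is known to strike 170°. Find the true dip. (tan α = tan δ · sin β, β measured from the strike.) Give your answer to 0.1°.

β = acute angle between strike 170° and section 155° = 15°.
tan δ = tan α / sin β = tan 8° / sin 15° = 0.1405 / 0.2588 = 0.5430
δ = arctan(0.5430) = 28.50°

28.5°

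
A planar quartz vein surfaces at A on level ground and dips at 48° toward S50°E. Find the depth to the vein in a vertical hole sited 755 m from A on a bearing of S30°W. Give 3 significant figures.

The hole lies 80° from the dip direction, so the down-dip offset is 755 × cos 80° = 131.10 m.
Depth = down-dip offset × tan(dip) = 131.10 × tan 48° = 131.10 × 1.1106
Depth = 145.61 m

146 m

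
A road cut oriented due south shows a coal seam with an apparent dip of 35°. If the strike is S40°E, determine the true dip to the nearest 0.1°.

β = acute angle between strike S40°E and section due south = 40°.
tan δ = tan α / sin β = tan 35° / sin 40° = 0.7002 / 0.6428 = 1.0893
δ = arctan(1.0893) = 47.45°

47.4°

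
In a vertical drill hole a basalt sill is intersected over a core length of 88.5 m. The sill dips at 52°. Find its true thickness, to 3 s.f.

54.5 m

True thickness t = h · cos(dip) = 88.5 × cos 52°
t = 88.5 × 0.6157 = 54.486 m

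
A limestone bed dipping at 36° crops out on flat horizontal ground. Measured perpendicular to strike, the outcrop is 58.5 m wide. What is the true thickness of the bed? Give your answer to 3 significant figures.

34.4 m

True thickness t = w · sin(dip) = 58.5 × sin 36°
t = 58.5 × 0.5878 = 34.385 m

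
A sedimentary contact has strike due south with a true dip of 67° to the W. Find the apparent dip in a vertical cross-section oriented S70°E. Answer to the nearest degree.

66°

The section lies 70° from the strike.
tan(apparent dip) = tan 67° · sin 70° = 2.2138
α = arctan(2.2138) = 65.69°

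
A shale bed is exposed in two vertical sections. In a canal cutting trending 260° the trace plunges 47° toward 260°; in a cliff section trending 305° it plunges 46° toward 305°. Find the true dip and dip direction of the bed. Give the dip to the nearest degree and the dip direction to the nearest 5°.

The two traces are lines in the plane: v₁ = (sin 260°·cos 47°, cos 260°·cos 47°, −sin 47°), v₂ = (sin 305°·cos 46°, cos 305°·cos 46°, −sin 46°).
The plane normal is n = v₁ × v₂ ∝ (-0.377, 0.067, 0.335).
True dip = arccos(n_z / |n|) = arccos(0.6588) = 48.8°.
Dip direction = azimuth of (n_x, n_y) = atan2(-0.377, 0.067) = 280°.

true dip 49°, dip direction 280°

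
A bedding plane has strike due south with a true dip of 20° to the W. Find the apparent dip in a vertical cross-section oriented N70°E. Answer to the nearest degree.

19°

Angle between strike (due south) and section (N70°E): β = 70°.
tan α = tan 20° × sin 70° = 0.3640 × 0.9397 = 0.3420
apparent dip = arctan 0.3420 = 18.88°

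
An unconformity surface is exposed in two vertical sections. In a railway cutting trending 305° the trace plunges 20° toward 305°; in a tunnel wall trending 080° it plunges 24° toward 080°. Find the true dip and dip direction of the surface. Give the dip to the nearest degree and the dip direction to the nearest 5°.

true dip 47°, dip direction 015°

Each apparent-dip line lies in the plane. As unit vectors (x east, y north, z up), v₁ plunges 20°→305° and v₂ plunges 24°→080°.
The plane normal is n = v₁ × v₂ ∝ (0.165, 0.621, 0.607).
True dip = arccos(n_z / |n|) = arccos(0.6868) = 46.6°.
The horizontal component of n points toward azimuth atan2(n_x, n_y) = 15°, the dip direction.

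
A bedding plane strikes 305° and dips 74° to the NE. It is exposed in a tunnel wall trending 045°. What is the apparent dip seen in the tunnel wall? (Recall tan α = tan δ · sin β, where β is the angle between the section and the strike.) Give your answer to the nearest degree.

74°

Angle between strike (305°) and section (045°): β = 80°.
tan α = tan 74° × sin 80° = 3.4874 × 0.9848 = 3.4344
apparent dip = arctan 3.4344 = 73.77°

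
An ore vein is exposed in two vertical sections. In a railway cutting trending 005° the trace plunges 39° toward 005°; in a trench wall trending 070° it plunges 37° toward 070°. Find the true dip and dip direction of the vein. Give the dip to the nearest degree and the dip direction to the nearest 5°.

Each apparent-dip line lies in the plane. As unit vectors (x east, y north, z up), v₁ plunges 39°→005° and v₂ plunges 37°→070°.
Cross product v₁ × v₂ gives the pole to the plane: n ∝ (0.294, 0.432, 0.563).
Dip δ = arctan(|n_h|/n_z) = arctan(0.522/0.563) = 42.9°.
Dip direction = azimuth of (n_x, n_y) = atan2(0.294, 0.432) = 34°.

true dip 43°, dip direction 035°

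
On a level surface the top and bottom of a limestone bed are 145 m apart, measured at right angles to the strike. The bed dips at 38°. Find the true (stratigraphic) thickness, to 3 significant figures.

89.3 m

True thickness t = w · sin(dip) = 145 × sin 38°
t = 145 × 0.6157 = 89.271 m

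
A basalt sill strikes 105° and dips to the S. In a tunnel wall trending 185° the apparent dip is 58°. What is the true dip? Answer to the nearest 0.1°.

The section is 80° from the strike.
tan(true dip) = tan 58° / sin 80° = 1.6250
true dip = arctan 1.6250 = 58.39°

58.4°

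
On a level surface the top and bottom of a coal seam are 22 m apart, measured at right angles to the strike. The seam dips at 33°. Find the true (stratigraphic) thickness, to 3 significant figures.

12.0 m

True thickness t = w · sin(dip) = 22 × sin 33°
t = 22 × 0.5446 = 11.982 m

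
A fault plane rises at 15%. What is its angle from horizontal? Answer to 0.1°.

8.5°

tan θ = 15/100 = 0.1500
θ = arctan(0.1500) = 8.53°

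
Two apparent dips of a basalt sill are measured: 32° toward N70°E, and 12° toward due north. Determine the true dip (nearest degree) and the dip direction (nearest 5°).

true dip 32°, dip direction 070°

Represent each trace as a vector plunging at its apparent dip toward its trend (east-north-up frame): v₁ = (0.797, 0.290, -0.530), v₂ = (0.000, 0.978, -0.208).
n = v₁ × v₂ = (0.458, 0.166, 0.779) (taken with n_z > 0).
True dip = arccos(n_z / |n|) = arccos(0.8480) = 32.0°.
The horizontal component of n points toward azimuth atan2(n_x, n_y) = 70°, the dip direction.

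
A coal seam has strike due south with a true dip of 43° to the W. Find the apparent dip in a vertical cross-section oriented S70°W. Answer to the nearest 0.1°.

The section lies 70° from the strike.
tan α = tan 43° × sin 70° = 0.9325 × 0.9397 = 0.8763
apparent dip = arctan 0.8763 = 41.23°

41.2°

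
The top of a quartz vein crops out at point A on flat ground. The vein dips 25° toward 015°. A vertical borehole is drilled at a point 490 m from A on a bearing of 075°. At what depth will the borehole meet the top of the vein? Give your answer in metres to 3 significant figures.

The hole lies 60° from the dip direction, so the down-dip offset is 490 × cos 60° = 245.00 m.
Depth = down-dip offset × tan(dip) = 245.00 × tan 25° = 245.00 × 0.4663
Depth = 114.25 m

114 m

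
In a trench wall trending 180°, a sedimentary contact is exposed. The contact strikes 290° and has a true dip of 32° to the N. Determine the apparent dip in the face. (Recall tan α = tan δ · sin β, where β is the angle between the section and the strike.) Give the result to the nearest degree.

Angle between strike (290°) and section (180°): β = 70°.
tan α = tan 32° × sin 70° = 0.6249 × 0.9397 = 0.5872
apparent dip = arctan 0.5872 = 30.42°

30°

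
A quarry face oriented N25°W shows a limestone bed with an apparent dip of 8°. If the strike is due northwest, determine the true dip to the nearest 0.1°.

22.3°

The section is 20° from the strike.
tan δ = tan α / sin β = tan 8° / sin 20° = 0.1405 / 0.3420 = 0.4109
true dip = arctan 0.4109 = 22.34°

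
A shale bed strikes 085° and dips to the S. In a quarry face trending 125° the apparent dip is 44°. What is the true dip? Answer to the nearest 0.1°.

56.4°

The section is 40° from the strike.
tan(true dip) = tan 44° / sin 40° = 1.5023
δ = arctan(1.5023) = 56.35°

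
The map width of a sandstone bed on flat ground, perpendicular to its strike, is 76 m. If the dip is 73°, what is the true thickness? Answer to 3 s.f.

True thickness t = w · sin(dip) = 76 × sin 73°
t = 76 × 0.9563 = 72.679 m

72.7 m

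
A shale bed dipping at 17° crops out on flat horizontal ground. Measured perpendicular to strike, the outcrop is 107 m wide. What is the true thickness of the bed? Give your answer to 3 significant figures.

31.3 m

True thickness t = w · sin(dip) = 107 × sin 17°
t = 107 × 0.2924 = 31.284 m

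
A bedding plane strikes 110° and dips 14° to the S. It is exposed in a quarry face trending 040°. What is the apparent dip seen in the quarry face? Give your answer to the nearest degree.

The strike is 110° and the section trends 040°; the acute angle between them is β = 70°.
tan α = tan 14° × sin 70° = 0.2493 × 0.9397 = 0.2343
apparent dip = arctan 0.2343 = 13.19°

13°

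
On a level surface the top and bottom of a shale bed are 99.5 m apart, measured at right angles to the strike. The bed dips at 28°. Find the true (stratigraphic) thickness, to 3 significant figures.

46.7 m

True thickness t = w · sin(dip) = 99.5 × sin 28°
t = 99.5 × 0.4695 = 46.712 m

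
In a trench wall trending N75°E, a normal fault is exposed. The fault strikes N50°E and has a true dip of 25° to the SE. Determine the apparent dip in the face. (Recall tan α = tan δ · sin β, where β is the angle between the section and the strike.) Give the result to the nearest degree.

The section lies 25° from the strike.
tan α = tan 25° × sin 25° = 0.4663 × 0.4226 = 0.1971
α = arctan(0.1971) = 11.15°

11°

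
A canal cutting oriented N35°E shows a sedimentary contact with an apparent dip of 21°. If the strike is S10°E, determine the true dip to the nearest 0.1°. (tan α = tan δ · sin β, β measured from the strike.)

β = acute angle between strike S10°E and section N35°E = 45°.
tan δ = tan α / sin β = tan 21° / sin 45° = 0.3839 / 0.7071 = 0.5429
δ = arctan(0.5429) = 28.50°

28.5°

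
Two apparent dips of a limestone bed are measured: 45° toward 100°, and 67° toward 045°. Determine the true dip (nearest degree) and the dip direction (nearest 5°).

Represent each trace as a vector plunging at its apparent dip toward its trend (east-north-up frame): v₁ = (0.696, -0.123, -0.707), v₂ = (0.276, 0.276, -0.921).
The plane normal is n = v₁ × v₂ ∝ (0.308, 0.446, 0.226).
Dip δ = arctan(|n_h|/n_z) = arctan(0.542/0.226) = 67.3°.
The horizontal component of n points toward azimuth atan2(n_x, n_y) = 35°, the dip direction.

true dip 67°, dip direction 035°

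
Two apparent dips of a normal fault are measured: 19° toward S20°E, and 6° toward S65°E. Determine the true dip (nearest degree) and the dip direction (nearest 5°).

The two traces are lines in the plane: v₁ = (sin 160°·cos 19°, cos 160°·cos 19°, −sin 19°), v₂ = (sin 115°·cos 6°, cos 115°·cos 6°, −sin 6°).
The plane normal is n = v₁ × v₂ ∝ (-0.044, -0.260, 0.665).
tan δ = √(n_x²+n_y²)/n_z = 0.263/0.665, so δ = 21.6°.
Dip direction = azimuth of (n_x, n_y) = atan2(-0.044, -0.260) = 190°.

true dip 22°, dip direction 190°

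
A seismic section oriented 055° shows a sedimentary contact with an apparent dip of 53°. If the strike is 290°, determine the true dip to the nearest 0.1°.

β = acute angle between strike 290° and section 055° = 55°.
tan δ = tan α / sin β = tan 53° / sin 55° = 1.3270 / 0.8192 = 1.6200
true dip = arctan 1.6200 = 58.31°

58.3°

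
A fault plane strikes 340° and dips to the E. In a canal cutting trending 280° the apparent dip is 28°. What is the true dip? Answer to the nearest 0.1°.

31.5°

β = acute angle between strike 340° and section 280° = 60°.
tan δ = tan α / sin β = tan 28° / sin 60° = 0.5317 / 0.8660 = 0.6140
true dip = arctan 0.6140 = 31.55°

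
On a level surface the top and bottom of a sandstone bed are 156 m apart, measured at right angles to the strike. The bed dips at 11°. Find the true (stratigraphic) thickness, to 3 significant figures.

True thickness t = w · sin(dip) = 156 × sin 11°
t = 156 × 0.1908 = 29.766 m

29.8 m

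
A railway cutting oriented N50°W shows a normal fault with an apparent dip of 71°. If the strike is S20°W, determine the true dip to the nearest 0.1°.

β = acute angle between strike S20°W and section N50°W = 70°.
tan(true dip) = tan 71° / sin 70° = 3.0906
δ = arctan(3.0906) = 72.07°

72.1°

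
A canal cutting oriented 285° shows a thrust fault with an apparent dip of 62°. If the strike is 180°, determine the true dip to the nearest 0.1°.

The section is 75° from the strike.
tan(true dip) = tan 62° / sin 75° = 1.9471
true dip = arctan 1.9471 = 62.82°

62.8°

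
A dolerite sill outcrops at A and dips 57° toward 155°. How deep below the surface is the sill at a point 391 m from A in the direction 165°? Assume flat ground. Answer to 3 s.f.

593 m

The hole lies 10° from the dip direction, so the down-dip offset is 391 × cos 10° = 385.06 m.
Depth = down-dip offset × tan(dip) = 385.06 × tan 57° = 385.06 × 1.5399
Depth = 592.94 m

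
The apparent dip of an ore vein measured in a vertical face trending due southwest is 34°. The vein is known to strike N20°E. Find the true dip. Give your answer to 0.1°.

57.9°

The section is 25° from the strike.
tan δ = tan α / sin β = tan 34° / sin 25° = 0.6745 / 0.4226 = 1.5960
δ = arctan(1.5960) = 57.93°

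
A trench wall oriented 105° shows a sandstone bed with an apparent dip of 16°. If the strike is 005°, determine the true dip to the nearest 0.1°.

16.2°

The section is 80° from the strike.
tan(true dip) = tan 16° / sin 80° = 0.2912
δ = arctan(0.2912) = 16.23°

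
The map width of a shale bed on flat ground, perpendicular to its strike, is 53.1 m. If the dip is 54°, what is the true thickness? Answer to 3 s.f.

True thickness t = w · sin(dip) = 53.1 × sin 54°
t = 53.1 × 0.8090 = 42.959 m

43.0 m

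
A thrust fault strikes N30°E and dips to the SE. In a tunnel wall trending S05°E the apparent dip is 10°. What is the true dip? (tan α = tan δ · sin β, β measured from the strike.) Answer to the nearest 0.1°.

β = acute angle between strike N30°E and section S05°E = 35°.
tan δ = tan α / sin β = tan 10° / sin 35° = 0.1763 / 0.5736 = 0.3074
δ = arctan(0.3074) = 17.09°

17.1°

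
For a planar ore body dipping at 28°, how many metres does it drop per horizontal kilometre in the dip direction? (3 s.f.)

532 m

drop per km = 1000 × tan 28° = 1000 × 0.5317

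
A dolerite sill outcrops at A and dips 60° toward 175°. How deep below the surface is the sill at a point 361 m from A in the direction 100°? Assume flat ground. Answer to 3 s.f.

162 m

The hole lies 75° from the dip direction, so the down-dip offset is 361 × cos 75° = 93.43 m.
Depth = down-dip offset × tan(dip) = 93.43 × tan 60° = 93.43 × 1.7321
Depth = 161.83 m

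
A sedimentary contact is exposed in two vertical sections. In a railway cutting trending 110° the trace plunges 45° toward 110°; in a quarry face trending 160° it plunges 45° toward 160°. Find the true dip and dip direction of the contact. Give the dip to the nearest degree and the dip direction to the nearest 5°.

Represent each trace as a vector plunging at its apparent dip toward its trend (east-north-up frame): v₁ = (0.664, -0.242, -0.707), v₂ = (0.242, -0.664, -0.707).
Cross product v₁ × v₂ gives the pole to the plane: n ∝ (0.299, -0.299, 0.383).
Dip δ = arctan(|n_h|/n_z) = arctan(0.423/0.383) = 47.8°.
Dip direction = atan2(0.299, -0.299) = 135° (azimuth of n's horizontal projection).

true dip 48°, dip direction 135°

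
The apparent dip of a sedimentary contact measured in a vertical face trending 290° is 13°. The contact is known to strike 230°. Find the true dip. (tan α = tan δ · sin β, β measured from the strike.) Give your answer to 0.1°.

β = acute angle between strike 230° and section 290° = 60°.
tan δ = tan α / sin β = tan 13° / sin 60° = 0.2309 / 0.8660 = 0.2666
true dip = arctan 0.2666 = 14.93°

14.9°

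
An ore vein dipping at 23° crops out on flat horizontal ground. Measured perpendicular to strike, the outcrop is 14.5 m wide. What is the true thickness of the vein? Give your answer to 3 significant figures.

5.67 m

True thickness t = w · sin(dip) = 14.5 × sin 23°
t = 14.5 × 0.3907 = 5.666 m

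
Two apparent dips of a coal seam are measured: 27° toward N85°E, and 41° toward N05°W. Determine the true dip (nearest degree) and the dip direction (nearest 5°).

Represent each trace as a vector plunging at its apparent dip toward its trend (east-north-up frame): v₁ = (0.888, 0.078, -0.454), v₂ = (-0.066, 0.752, -0.656).
The plane normal is n = v₁ × v₂ ∝ (0.290, 0.612, 0.672).
Dip δ = arctan(|n_h|/n_z) = arctan(0.678/0.672) = 45.2°.
The horizontal component of n points toward azimuth atan2(n_x, n_y) = 25°, the dip direction.

true dip 45°, dip direction 025°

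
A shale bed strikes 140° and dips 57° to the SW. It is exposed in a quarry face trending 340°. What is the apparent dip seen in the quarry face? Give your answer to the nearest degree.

28°

The strike is 140° and the section trends 340°; the acute angle between them is β = 20°.
tan(apparent dip) = tan 57° · sin 20° = 0.5267
apparent dip = arctan 0.5267 = 27.77°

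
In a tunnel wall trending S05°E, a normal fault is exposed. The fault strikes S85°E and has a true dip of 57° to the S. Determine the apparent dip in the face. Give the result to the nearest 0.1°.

56.6°

The section lies 80° from the strike.
tan α = tan 57° × sin 80° = 1.5399 × 0.9848 = 1.5165
α = arctan(1.5165) = 56.60°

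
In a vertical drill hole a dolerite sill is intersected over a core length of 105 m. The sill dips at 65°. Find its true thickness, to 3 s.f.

44.4 m

True thickness t = h · cos(dip) = 105 × cos 65°
t = 105 × 0.4226 = 44.375 m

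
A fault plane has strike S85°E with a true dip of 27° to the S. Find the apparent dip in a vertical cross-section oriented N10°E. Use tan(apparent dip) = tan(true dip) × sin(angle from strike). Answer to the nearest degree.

27°

Angle between strike (S85°E) and section (N10°E): β = 85°.
tan α = tan 27° × sin 85° = 0.5095 × 0.9962 = 0.5076
apparent dip = arctan 0.5076 = 26.91°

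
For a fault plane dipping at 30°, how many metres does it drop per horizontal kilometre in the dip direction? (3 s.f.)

577 m

drop per km = 1000 × tan 30° = 1000 × 0.5774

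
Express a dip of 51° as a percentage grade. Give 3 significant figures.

123%

grade % = 100 × tan 51° = 100 × 1.2349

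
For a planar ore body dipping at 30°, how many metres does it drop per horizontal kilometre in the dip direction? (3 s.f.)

577 m

drop per km = 1000 × tan 30° = 1000 × 0.5774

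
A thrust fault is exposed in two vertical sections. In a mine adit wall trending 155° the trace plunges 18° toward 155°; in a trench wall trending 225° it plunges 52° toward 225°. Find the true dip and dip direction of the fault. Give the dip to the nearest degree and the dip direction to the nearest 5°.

Represent each trace as a vector plunging at its apparent dip toward its trend (east-north-up frame): v₁ = (0.402, -0.862, -0.309), v₂ = (-0.435, -0.435, -0.788).
The plane normal is n = v₁ × v₂ ∝ (-0.545, -0.451, 0.550).
True dip = arccos(n_z / |n|) = arccos(0.6140) = 52.1°.
Dip direction = azimuth of (n_x, n_y) = atan2(-0.545, -0.451) = 230°.

true dip 52°, dip direction 230°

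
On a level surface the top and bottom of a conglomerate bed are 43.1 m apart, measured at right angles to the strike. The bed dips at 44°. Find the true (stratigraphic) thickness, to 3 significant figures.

29.9 m

True thickness t = w · sin(dip) = 43.1 × sin 44°
t = 43.1 × 0.6947 = 29.940 m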